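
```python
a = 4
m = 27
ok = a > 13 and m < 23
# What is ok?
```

Trace:
`a = 4` → a = 4
`m = 27` → m = 27
`ok = a > 13 and m < 23` → ok = False
So ok = False

Answer: False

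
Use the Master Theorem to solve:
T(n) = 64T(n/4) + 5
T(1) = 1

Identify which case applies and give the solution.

a=64, b=4, f(n)=5. log_4(64) = 3. Since c=0 < 3, Case 1 applies: T(n) = Θ(n^log_b(a)) = O(n^3).

Answer: O(n^3) - Case 1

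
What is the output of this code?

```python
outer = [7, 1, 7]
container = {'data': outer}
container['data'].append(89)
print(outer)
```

Key concept: dict holds reference to list.
Step by step:
`outer = [7, 1, 7]` → outer = [7, 1, 7]
`container = {'data': outer}` → container = {'data': [7, 1, 7]}
`container['data'].append(89)` → outer = [7, 1, 7, 89]; container = {'data': [7, 1, 7, 89]}
`print(outer)` → prints [7, 1, 7, 89]

Answer: [7, 1, 7, 89]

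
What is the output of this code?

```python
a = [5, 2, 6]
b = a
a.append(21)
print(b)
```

Key concept: basic list aliasing.
Step by step:
`a = [5, 2, 6]` → a = [5, 2, 6]
`b = a` → b = [5, 2, 6] (same object as a)
`a.append(21)` → a = [5, 2, 6, 21] (same object as b); b = [5, 2, 6, 21] (same object as a)
`print(b)` → prints [5, 2, 6, 21]

Answer: [5, 2, 6, 21]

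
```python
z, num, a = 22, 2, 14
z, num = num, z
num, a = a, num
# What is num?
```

Trace:
`z, num, a = 22, 2, 14` → z = 22; num = 2; a = 14
`z, num = num, z` → z = 2; num = 22
`num, a = a, num` → num = 14; a = 22
So num = 14

Answer: 14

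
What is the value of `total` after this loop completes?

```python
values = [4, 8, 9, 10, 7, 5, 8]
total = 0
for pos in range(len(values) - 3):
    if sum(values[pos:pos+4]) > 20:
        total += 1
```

Count windows with sum > 20
`total` takes the values: 0 → 1 → 2 → 3 → 4

Answer: 4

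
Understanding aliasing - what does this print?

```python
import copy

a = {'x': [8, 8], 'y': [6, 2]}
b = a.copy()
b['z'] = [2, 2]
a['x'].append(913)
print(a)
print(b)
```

Key concept: shallow copy of dict with mutable values.
Step by step:
`a = {'x': [8, 8], 'y': [6, 2]}` → a = {'x': [8, 8], 'y': [6, 2]}
`b = a.copy()` → b = {'x': [8, 8], 'y': [6, 2]}
`b['z'] = [2, 2]` → b = {'x': [8, 8], 'y': [6, 2], 'z': [2, 2]}
`a['x'].append(913)` → a = {'x': [8, 8, 913], 'y': [6, 2]}; b = {'x': [8, 8, 913], 'y': [6, 2], 'z': [2, 2]}
`print(a)` → prints {'x': [8, 8, 913], 'y': [6, 2]}
`print(b)` → prints {'x': [8, 8, 913], 'y': [6, 2], 'z': [2, 2]}

Answer:
{'x': [8, 8, 913], 'y': [6, 2]}
{'x': [8, 8, 913], 'y': [6, 2], 'z': [2, 2]}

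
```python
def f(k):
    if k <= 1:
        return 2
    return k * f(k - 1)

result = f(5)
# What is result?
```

f(5) = 5 * 4 * 3 * 2 * 2 = 240

Answer: 240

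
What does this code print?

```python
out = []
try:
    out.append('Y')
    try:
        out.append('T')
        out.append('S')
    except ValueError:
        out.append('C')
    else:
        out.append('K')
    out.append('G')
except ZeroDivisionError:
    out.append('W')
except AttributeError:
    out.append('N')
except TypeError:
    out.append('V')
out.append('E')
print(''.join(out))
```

Execution trace: 'Y' (try body) → 'T' (inner try body) → 'S' (inner try body, no exception) → 'K' (inner else) → 'G' (try body, no exception) → 'E' (after the try/except). Output: YTSKGE

Answer: YTSKGE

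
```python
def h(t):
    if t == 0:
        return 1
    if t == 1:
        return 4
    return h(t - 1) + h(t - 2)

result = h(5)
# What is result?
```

Build up from base cases: h(0)=1, h(1)=4, h(2)=5, h(3)=9, h(4)=14, h(5)=23

Answer: 23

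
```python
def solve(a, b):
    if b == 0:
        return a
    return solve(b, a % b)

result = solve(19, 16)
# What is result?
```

solve(19, 16) -> solve(16, 3) -> solve(3, 1) -> solve(1, 0) -> 1

Answer: 1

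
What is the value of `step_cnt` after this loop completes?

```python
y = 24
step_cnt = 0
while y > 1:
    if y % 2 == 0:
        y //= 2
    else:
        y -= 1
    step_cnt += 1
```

Steps to reduce 24 to 1
`step_cnt` takes the values: 0 → 1 → 2 → 3 → 4 → 5

Answer: 5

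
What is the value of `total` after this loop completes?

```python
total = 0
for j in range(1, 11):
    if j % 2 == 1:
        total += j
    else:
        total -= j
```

Add odd, subtract even
`total` takes the values: 0 → 1 → -1 → 2 → -2 → 3 → -3 → 4 → -4 → 5 → -5

Answer: -5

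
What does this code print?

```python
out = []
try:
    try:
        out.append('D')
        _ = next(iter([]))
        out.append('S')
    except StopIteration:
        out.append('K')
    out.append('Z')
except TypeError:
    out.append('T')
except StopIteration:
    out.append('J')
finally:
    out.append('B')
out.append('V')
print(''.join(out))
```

Execution trace: 'D' (inner try body) → 'K' (inner except StopIteration) → 'Z' (try body, no exception) → 'B' (finally) → 'V' (after the try/except). Output: DKZBV

Answer: DKZBV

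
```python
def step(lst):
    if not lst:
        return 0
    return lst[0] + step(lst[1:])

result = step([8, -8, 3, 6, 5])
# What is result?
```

8 + (-8) + 3 + 6 + 5 + 0 = 14

Answer: 14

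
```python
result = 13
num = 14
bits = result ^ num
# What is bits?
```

Trace:
`result = 13` → result = 13
`num = 14` → num = 14
`bits = result ^ num` → bits = 3
So bits = 3

Answer: 3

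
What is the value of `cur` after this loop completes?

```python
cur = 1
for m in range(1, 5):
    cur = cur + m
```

Start at 1, add 1 through 4
`cur` takes the values: 1 → 2 → 4 → 7 → 11

Answer: 11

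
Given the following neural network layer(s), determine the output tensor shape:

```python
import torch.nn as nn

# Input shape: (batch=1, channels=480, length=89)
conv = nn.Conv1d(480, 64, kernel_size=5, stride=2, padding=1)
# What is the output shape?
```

Input: (1, 480, 89) -> Output: (1, 64, 44)

Answer: (1, 64, 44)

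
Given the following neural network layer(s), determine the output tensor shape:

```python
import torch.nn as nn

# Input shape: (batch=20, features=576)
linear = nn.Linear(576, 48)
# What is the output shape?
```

Input: (20, 576) -> Output: (20, 48)

Answer: (20, 48)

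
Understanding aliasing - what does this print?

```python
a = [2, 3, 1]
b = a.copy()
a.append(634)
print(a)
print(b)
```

Key concept: list.copy() creates independent copy.
Step by step:
`a = [2, 3, 1]` → a = [2, 3, 1]
`b = a.copy()` → b = [2, 3, 1]
`a.append(634)` → a = [2, 3, 1, 634]
`print(a)` → prints [2, 3, 1, 634]
`print(b)` → prints [2, 3, 1]

Answer:
[2, 3, 1, 634]
[2, 3, 1]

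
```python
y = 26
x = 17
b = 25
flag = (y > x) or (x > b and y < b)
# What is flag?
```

Trace:
`y = 26` → y = 26
`x = 17` → x = 17
`b = 25` → b = 25
`flag = (y > x) or (x > b and y < b)` → flag = True
So flag = True

Answer: True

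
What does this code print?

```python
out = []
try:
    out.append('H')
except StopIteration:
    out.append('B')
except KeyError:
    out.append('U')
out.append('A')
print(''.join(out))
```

Execution trace: 'H' (try body, no exception) → 'A' (after the try/except). Output: HA

Answer: HA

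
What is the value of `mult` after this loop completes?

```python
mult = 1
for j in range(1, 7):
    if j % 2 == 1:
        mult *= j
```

Product of odd numbers 1 to 6
`mult` takes the values: 1 → 3 → 15

Answer: 15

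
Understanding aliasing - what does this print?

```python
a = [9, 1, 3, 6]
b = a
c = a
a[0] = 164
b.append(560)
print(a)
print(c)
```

Key concept: multiple aliases.
Step by step:
`a = [9, 1, 3, 6]` → a = [9, 1, 3, 6]
`b = a` → b = [9, 1, 3, 6] (same object as a)
`c = a` → c = [9, 1, 3, 6] (same object as a, b)
`a[0] = 164` → a = [164, 1, 3, 6] (same object as b, c); b = [164, 1, 3, 6] (same object as a, c); c = [164, 1, 3, 6] (same object as a, b)
`b.append(560)` → a = [164, 1, 3, 6, 560] (same object as b, c); b = [164, 1, 3, 6, 560] (same object as a, c); c = [164, 1, 3, 6, 560] (same object as a, b)
`print(a)` → prints [164, 1, 3, 6, 560]
`print(c)` → prints [164, 1, 3, 6, 560]

Answer:
[164, 1, 3, 6, 560]
[164, 1, 3, 6, 560]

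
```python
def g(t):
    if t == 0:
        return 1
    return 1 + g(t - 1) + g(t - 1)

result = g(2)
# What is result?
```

g(t) = 1 + 2·g(t-1), g(0)=1. Closed form: (1+1)·2^2 - 1 = 7.

Answer: 7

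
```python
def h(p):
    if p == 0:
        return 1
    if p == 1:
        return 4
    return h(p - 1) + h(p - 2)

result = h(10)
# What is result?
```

Build up from base cases: h(0)=1, h(1)=4, h(2)=5, h(3)=9, h(4)=14, h(5)=23, h(6)=37, ..., h(10)=254

Answer: 254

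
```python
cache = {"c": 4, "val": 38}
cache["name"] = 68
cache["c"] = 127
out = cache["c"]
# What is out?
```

Trace:
`cache = {"c": 4, "val": 38}` → cache = {'c': 4, 'val': 38}
`cache["name"] = 68` → cache = {'c': 4, 'val': 38, 'name': 68}
`cache["c"] = 127` → cache = {'c': 127, 'val': 38, 'name': 68}
`out = cache["c"]` → out = 127
So out = 127

Answer: 127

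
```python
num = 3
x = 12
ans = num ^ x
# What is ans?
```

Trace:
`num = 3` → num = 3
`x = 12` → x = 12
`ans = num ^ x` → ans = 15
So ans = 15

Answer: 15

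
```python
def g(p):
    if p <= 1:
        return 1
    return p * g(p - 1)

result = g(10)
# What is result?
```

g(10) = 10 * 9 * 8 * 7 * 6 * 5 * 4 * 3 * 2 * 1 = 3628800

Answer: 3628800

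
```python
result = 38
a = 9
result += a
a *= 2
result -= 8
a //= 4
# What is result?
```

Trace:
`result = 38` → result = 38
`a = 9` → a = 9
`result += a` → result = 47
`a *= 2` → a = 18
`result -= 8` → result = 39
`a //= 4` → a = 4
So result = 39

Answer: 39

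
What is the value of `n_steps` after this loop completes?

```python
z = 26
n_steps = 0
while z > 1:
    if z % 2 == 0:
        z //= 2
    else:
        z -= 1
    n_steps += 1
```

Steps to reduce 26 to 1
`n_steps` takes the values: 0 → 1 → 2 → 3 → 4 → 5 → 6

Answer: 6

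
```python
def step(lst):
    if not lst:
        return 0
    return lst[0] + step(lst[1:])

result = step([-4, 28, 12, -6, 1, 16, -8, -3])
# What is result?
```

(-4) + 28 + 12 + (-6) + 1 + 16 + (-8) + (-3) + 0 = 36

Answer: 36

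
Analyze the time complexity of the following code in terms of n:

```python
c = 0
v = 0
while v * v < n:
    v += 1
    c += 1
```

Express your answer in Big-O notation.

Each loop level contributes: √n. Multiplying the contributions gives O(√n).

Answer: O(√n)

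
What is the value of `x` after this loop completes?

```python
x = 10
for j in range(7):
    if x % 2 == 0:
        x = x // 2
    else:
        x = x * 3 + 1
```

Collatz-style transformation from 10
`x` takes the values: 10 → 5 → 16 → 8 → 4 → 2 → 1 → 4

Answer: 4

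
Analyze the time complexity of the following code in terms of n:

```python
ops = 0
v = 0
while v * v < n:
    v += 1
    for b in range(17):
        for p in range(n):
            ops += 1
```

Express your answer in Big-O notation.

Each loop level contributes: √n × 1 × n. Multiplying the contributions gives O(n√n).

Answer: O(n√n)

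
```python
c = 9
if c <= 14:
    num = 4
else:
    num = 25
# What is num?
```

Trace:
`c = 9` → c = 9
`if c <= 14: ...` → c <= 14 is True → num = 4
So num = 4

Answer: 4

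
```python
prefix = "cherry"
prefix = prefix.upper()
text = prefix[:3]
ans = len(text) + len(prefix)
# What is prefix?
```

Trace:
`prefix = "cherry"` → prefix = 'cherry'
`prefix = prefix.upper()` → prefix = 'CHERRY'
`text = prefix[:3]` → text = 'CHE'
`ans = len(text) + len(prefix)` → ans = 9
So prefix = 'CHERRY'

Answer: 'CHERRY'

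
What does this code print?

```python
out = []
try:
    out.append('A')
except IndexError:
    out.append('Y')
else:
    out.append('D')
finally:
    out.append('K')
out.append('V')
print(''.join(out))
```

Execution trace: 'A' (try body, no exception) → 'D' (else) → 'K' (finally) → 'V' (after the try/except). Output: ADKV

Answer: ADKV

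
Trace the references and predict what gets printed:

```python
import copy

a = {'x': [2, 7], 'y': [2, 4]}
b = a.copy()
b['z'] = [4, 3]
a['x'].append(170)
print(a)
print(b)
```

Key concept: shallow copy of dict with mutable values.
Step by step:
`a = {'x': [2, 7], 'y': [2, 4]}` → a = {'x': [2, 7], 'y': [2, 4]}
`b = a.copy()` → b = {'x': [2, 7], 'y': [2, 4]}
`b['z'] = [4, 3]` → b = {'x': [2, 7], 'y': [2, 4], 'z': [4, 3]}
`a['x'].append(170)` → a = {'x': [2, 7, 170], 'y': [2, 4]}; b = {'x': [2, 7, 170], 'y': [2, 4], 'z': [4, 3]}
`print(a)` → prints {'x': [2, 7, 170], 'y': [2, 4]}
`print(b)` → prints {'x': [2, 7, 170], 'y': [2, 4], 'z': [4, 3]}

Answer:
{'x': [2, 7, 170], 'y': [2, 4]}
{'x': [2, 7, 170], 'y': [2, 4], 'z': [4, 3]}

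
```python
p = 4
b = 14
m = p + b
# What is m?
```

Trace:
`p = 4` → p = 4
`b = 14` → b = 14
`m = p + b` → m = 18
So m = 18

Answer: 18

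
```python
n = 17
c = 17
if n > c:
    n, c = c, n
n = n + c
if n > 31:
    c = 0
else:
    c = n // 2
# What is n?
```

Trace:
`n = 17` → n = 17
`c = 17` → c = 17
`if n > c: ...` → n > c is False → no variable changes
`n = n + c` → n = 34
`if n > 31: ...` → n > 31 is True → c = 0
So n = 34

Answer: 34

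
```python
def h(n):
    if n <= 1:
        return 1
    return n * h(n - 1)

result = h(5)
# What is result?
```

h(5) = 5 * 4 * 3 * 2 * 1 = 120

Answer: 120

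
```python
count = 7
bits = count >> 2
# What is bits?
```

Trace:
`count = 7` → count = 7
`bits = count >> 2` → bits = 1
So bits = 1

Answer: 1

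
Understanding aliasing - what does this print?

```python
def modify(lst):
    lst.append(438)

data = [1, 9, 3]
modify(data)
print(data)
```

Key concept: function modifies passed list.
Step by step:
`data = [1, 9, 3]` → data = [1, 9, 3]
`modify(data)` → data = [1, 9, 3, 438]
`print(data)` → prints [1, 9, 3, 438]

Answer: [1, 9, 3, 438]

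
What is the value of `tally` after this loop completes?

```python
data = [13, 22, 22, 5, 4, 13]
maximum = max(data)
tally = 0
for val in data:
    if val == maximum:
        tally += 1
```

Count of max value 22 in [13, 22, 22, 5, 4, 13]
`tally` takes the values: 0 → 1 → 2

Answer: 2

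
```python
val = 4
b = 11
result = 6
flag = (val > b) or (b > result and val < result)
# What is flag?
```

Trace:
`val = 4` → val = 4
`b = 11` → b = 11
`result = 6` → result = 6
`flag = (val > b) or (b > result and val < result)` → flag = True
So flag = True

Answer: True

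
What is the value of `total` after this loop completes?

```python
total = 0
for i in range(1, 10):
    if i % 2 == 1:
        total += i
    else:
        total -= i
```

Add odd, subtract even
`total` takes the values: 0 → 1 → -1 → 2 → -2 → 3 → -3 → 4 → -4 → 5

Answer: 5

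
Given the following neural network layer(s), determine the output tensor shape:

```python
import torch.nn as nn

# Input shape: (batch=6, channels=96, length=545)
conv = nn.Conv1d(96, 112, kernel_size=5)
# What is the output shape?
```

Input: (6, 96, 545) -> Output: (6, 112, 541)

Answer: (6, 112, 541)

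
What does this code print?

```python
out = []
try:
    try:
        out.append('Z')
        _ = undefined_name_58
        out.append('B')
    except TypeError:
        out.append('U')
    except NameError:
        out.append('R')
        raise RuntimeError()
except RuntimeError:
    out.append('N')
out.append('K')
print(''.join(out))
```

Execution trace: 'Z' (inner try body) → 'R' (inner except NameError) → 'N' (outer except RuntimeError) → 'K' (after the try/except). Output: ZRNK

Answer: ZRNK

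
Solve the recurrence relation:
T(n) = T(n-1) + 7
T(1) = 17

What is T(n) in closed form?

Unrolling: T(n) = T(1) + 7·(n-1) = 17 + 7(n-1) = 7n + 10.

Answer: T(n) = 7n + 10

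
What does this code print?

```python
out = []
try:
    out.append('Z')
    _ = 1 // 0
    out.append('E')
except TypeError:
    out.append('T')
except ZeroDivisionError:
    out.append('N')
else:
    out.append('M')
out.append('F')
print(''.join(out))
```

Execution trace: 'Z' (try body) → 'N' (except ZeroDivisionError) → 'F' (after the try/except). Output: ZNF

Answer: ZNF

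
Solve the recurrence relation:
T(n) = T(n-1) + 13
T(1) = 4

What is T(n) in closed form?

Unrolling: T(n) = T(1) + 13·(n-1) = 4 + 13(n-1) = 13n - 9.

Answer: T(n) = 13n - 9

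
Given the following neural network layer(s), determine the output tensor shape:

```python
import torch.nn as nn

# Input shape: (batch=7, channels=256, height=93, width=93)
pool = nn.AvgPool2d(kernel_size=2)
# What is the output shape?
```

Input: (7, 256, 93, 93) -> Output: (7, 256, 46, 46)

Answer: (7, 256, 46, 46)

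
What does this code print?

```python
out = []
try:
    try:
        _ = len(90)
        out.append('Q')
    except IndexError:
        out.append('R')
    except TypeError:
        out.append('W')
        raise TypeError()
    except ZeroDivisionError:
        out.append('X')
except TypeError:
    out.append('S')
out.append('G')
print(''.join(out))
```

Execution trace: 'W' (inner except TypeError) → 'S' (outer except TypeError) → 'G' (after the try/except). Output: WSG

Answer: WSG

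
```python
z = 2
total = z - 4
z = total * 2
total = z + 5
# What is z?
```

Trace:
`z = 2` → z = 2
`total = z - 4` → total = -2
`z = total * 2` → z = -4
`total = z + 5` → total = 1
So z = -4

Answer: -4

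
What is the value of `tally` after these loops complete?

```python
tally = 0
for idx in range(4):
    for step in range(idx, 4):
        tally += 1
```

Upper triangle: 4 + 3 + ... + 1
`tally` takes the values: 0 → 1 → 2 → 3 → 4 → 5 → 6 → 7 → 8 → 9 → 10

Answer: 10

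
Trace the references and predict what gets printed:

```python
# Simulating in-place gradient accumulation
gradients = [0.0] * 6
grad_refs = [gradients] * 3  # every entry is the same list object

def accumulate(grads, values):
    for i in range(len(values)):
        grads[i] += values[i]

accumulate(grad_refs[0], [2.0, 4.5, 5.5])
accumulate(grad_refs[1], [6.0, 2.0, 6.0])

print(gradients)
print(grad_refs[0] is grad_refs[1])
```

Key concept: gradient accumulation aliasing.
Step by step:
`gradients = [0.0] * 6` → gradients = [0.0, 0.0, 0.0, 0.0, 0.0, 0.0]
`grad_refs = [gradients] * 3` → grad_refs = [[0.0, 0.0, 0.0, 0.0, 0.0, 0.0], [0.0, 0.0, 0.0, 0.0, 0.0, 0.0], [0.0, 0.0, 0.0, 0.0, 0.0, 0.0]]
`accumulate(grad_refs[0], [2.0, 4.5, 5.5])` → gradients = [2.0, 4.5, 5.5, 0.0, 0.0, 0.0]; grad_refs = [[2.0, 4.5, 5.5, 0.0, 0.0, 0.0], [2.0, 4.5, 5.5, 0.0, 0.0, 0.0], [2.0, 4.5, 5.5, 0.0, 0.0, 0.0]]
`accumulate(grad_refs[1], [6.0, 2.0, 6.0])` → gradients = [8.0, 6.5, 11.5, 0.0, 0.0, 0.0]; grad_refs = [[8.0, 6.5, 11.5, 0.0, 0.0, 0.0], [8.0, 6.5, 11.5, 0.0, 0.0, 0.0], [8.0, 6.5, 11.5, 0.0, 0.0, 0.0]]
`print(gradients)` → prints [8.0, 6.5, 11.5, 0.0, 0.0, 0.0]
`print(grad_refs[0] is grad_refs[1])` → prints True

Answer:
[8.0, 6.5, 11.5, 0.0, 0.0, 0.0]
True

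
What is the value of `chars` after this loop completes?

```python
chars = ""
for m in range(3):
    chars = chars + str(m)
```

Concatenate digits 0 to 2
`chars` takes the values: "" → "0" → "01" → "012"

Answer: "012"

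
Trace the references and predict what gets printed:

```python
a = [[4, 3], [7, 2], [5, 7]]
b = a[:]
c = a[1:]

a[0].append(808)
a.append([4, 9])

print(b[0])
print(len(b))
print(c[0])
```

Key concept: slice with nested mutation.
Step by step:
`a = [[4, 3], [7, 2], [5, 7]]` → a = [[4, 3], [7, 2], [5, 7]]
`b = a[:]` → b = [[4, 3], [7, 2], [5, 7]]
`c = a[1:]` → c = [[7, 2], [5, 7]]
`a[0].append(808)` → a = [[4, 3, 808], [7, 2], [5, 7]]; b = [[4, 3, 808], [7, 2], [5, 7]]
`a.append([4, 9])` → a = [[4, 3, 808], [7, 2], [5, 7], [4, 9]]
`print(b[0])` → prints [4, 3, 808]
`print(len(b))` → prints 3
`print(c[0])` → prints [7, 2]

Answer:
[4, 3, 808]
3
[7, 2]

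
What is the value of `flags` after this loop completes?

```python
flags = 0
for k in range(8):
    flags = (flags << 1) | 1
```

Build 8 consecutive 1-bits: 0b11111111
`flags` takes the values: 0 → 1 → 3 → 7 → 15 → 31 → 63 → 127 → 255

Answer: 255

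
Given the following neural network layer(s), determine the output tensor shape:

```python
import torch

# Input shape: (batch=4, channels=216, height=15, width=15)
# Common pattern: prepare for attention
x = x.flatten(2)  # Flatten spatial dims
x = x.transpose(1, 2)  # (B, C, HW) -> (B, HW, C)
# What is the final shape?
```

Input: (4, 216, 15, 15) -> after flatten(2): (4, 216, 225) -> Output: (4, 225, 216)

Answer: (4, 225, 216)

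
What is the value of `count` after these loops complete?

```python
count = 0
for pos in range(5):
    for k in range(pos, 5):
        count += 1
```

Upper triangle: 5 + 4 + ... + 1
`count` takes the values: 0 → 1 → 2 → 3 → 4 → 5 → 6 → 7 → 8 → 9 → 10 → 11 → 12 → 13 → 14 → 15

Answer: 15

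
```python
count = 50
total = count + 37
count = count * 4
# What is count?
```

Trace:
`count = 50` → count = 50
`total = count + 37` → total = 87
`count = count * 4` → count = 200
So count = 200

Answer: 200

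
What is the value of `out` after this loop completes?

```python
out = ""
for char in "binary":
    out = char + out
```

Reverse 'binary'
`out` takes the values: "" → "b" → "ib" → "nib" → "anib" → "ranib" → "yranib"

Answer: "yranib"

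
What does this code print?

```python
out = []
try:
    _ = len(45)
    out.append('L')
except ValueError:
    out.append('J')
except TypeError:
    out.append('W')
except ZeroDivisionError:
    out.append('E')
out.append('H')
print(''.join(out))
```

Execution trace: 'W' (except TypeError) → 'H' (after the try/except). Output: WH

Answer: WH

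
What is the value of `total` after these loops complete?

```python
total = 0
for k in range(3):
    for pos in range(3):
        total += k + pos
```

Sum of all k+pos for k,pos in 3x3
`total` takes the values: 0 → 1 → 3 → 4 → 6 → 9 → 11 → 14 → 18

Answer: 18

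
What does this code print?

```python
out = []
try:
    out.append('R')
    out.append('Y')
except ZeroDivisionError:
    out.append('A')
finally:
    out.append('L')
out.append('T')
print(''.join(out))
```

Execution trace: 'R' (try body) → 'Y' (try body, no exception) → 'L' (finally) → 'T' (after the try/except). Output: RYLT

Answer: RYLT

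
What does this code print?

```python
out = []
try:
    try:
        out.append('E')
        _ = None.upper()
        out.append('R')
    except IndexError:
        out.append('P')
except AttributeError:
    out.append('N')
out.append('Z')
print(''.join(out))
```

Execution trace: 'E' (try body) → 'N' (outer except AttributeError) → 'Z' (after the try/except). Output: ENZ

Answer: ENZ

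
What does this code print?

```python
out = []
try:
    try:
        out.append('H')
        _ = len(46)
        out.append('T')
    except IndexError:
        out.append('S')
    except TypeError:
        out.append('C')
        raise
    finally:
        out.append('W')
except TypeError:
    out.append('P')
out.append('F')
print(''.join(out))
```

Execution trace: 'H' (inner try body) → 'C' (inner except TypeError) → 'W' (inner finally) → 'P' (outer except TypeError) → 'F' (after the try/except). Output: HCWPF

Answer: HCWPF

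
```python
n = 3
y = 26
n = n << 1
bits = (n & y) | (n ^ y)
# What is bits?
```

Trace:
`n = 3` → n = 3
`y = 26` → y = 26
`n = n << 1` → n = 6
`bits = (n & y) | (n ^ y)` → bits = 30
So bits = 30

Answer: 30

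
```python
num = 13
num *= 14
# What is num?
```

Trace:
`num = 13` → num = 13
`num *= 14` → num = 182
So num = 182

Answer: 182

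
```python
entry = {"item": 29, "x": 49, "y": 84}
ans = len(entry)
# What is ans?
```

Trace:
`entry = {"item": 29, "x": 49, "y": 84}` → entry = {'item': 29, 'x': 49, 'y': 84}
`ans = len(entry)` → ans = 3
So ans = 3

Answer: 3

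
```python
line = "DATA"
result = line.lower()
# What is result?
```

Trace:
`line = "DATA"` → line = 'DATA'
`result = line.lower()` → result = 'data'
So result = 'data'

Answer: 'data'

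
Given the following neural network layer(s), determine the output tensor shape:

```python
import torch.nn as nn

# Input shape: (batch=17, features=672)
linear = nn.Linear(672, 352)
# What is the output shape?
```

Input: (17, 672) -> Output: (17, 352)

Answer: (17, 352)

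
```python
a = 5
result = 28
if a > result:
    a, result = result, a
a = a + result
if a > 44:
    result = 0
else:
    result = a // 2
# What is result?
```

Trace:
`a = 5` → a = 5
`result = 28` → result = 28
`if a > result: ...` → a > result is False → no variable changes
`a = a + result` → a = 33
`if a > 44: ...` → a > 44 is False, take else branch → result = 16
So result = 16

Answer: 16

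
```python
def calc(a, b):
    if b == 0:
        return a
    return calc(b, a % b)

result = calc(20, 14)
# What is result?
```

calc(20, 14) -> calc(14, 6) -> calc(6, 2) -> calc(2, 0) -> 2

Answer: 2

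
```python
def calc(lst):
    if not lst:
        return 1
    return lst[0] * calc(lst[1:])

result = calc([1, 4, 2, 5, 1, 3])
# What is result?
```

Product over [1, 4, 2, 5, 1, 3] = 1 * 4 * 2 * 5 * 1 * 3 = 120

Answer: 120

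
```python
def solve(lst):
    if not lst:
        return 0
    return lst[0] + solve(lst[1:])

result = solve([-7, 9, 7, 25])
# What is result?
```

(-7) + 9 + 7 + 25 + 0 = 34

Answer: 34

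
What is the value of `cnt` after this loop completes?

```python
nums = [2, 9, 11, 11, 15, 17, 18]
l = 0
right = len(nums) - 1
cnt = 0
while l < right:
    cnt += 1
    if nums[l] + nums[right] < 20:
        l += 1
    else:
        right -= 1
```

Steps to find pair summing to 20
`cnt` takes the values: 0 → 1 → 2 → 3 → 4 → 5 → 6

Answer: 6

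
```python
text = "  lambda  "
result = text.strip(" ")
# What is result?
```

Trace:
`text = "  lambda  "` → text = '  lambda  '
`result = text.strip(" ")` → result = 'lambda'
So result = 'lambda'

Answer: 'lambda'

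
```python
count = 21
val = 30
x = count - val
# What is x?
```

Trace:
`count = 21` → count = 21
`val = 30` → val = 30
`x = count - val` → x = -9
So x = -9

Answer: -9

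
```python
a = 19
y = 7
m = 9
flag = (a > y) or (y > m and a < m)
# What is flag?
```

Trace:
`a = 19` → a = 19
`y = 7` → y = 7
`m = 9` → m = 9
`flag = (a > y) or (y > m and a < m)` → flag = True
So flag = True

Answer: True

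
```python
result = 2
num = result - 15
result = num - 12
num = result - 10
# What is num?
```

Trace:
`result = 2` → result = 2
`num = result - 15` → num = -13
`result = num - 12` → result = -25
`num = result - 10` → num = -35
So num = -35

Answer: -35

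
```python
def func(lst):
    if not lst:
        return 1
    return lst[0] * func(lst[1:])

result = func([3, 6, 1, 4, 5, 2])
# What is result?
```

Product over [3, 6, 1, 4, 5, 2] = 3 * 6 * 1 * 4 * 5 * 2 = 720

Answer: 720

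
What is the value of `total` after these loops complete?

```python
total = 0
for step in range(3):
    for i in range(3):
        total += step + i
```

Sum of all step+i for step,i in 3x3
`total` takes the values: 0 → 1 → 3 → 4 → 6 → 9 → 11 → 14 → 18

Answer: 18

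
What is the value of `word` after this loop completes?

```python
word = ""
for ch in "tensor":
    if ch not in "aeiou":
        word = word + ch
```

Remove vowels from 'tensor'
`word` takes the values: "" → "t" → "tn" → "tns" → "tnsr"

Answer: "tnsr"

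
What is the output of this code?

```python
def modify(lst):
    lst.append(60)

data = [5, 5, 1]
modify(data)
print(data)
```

Key concept: function modifies passed list.
Step by step:
`data = [5, 5, 1]` → data = [5, 5, 1]
`modify(data)` → data = [5, 5, 1, 60]
`print(data)` → prints [5, 5, 1, 60]

Answer: [5, 5, 1, 60]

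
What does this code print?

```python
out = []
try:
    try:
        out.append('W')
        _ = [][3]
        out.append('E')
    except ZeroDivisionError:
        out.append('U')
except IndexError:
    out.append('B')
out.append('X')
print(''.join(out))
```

Execution trace: 'W' (try body) → 'B' (outer except IndexError) → 'X' (after the try/except). Output: WBX

Answer: WBX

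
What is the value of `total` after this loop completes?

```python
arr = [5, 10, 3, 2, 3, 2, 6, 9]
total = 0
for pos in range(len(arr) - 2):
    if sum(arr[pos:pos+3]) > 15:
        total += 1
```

Count windows with sum > 15
`total` takes the values: 0 → 1 → 2

Answer: 2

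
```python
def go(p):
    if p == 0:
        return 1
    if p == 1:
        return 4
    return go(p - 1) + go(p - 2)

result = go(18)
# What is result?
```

Build up from base cases: go(0)=1, go(1)=4, go(2)=5, go(3)=9, go(4)=14, go(5)=23, go(6)=37, ..., go(18)=11933

Answer: 11933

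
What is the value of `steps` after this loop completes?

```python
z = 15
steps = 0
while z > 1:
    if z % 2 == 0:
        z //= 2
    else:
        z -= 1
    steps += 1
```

Steps to reduce 15 to 1
`steps` takes the values: 0 → 1 → 2 → 3 → 4 → 5 → 6

Answer: 6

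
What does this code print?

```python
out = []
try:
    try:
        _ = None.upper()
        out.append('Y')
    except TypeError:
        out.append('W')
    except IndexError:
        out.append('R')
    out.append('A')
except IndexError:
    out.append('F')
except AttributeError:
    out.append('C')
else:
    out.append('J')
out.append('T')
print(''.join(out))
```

Execution trace: 'C' (except AttributeError) → 'T' (after the try/except). Output: CT

Answer: CT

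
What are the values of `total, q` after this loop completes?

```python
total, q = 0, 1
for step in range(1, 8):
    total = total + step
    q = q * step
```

Sum and factorial of 1 to 7
`total, q` takes the values: (0, 1) → (1, 1) → (3, 1) → (3, 2) → (6, 2) → (6, 6) → (10, 6) → (10, 24) → (15, 24) → (15, 120) → (21, 120) → (21, 720) → (28, 720) → (28, 5040)

Answer: 28, 5040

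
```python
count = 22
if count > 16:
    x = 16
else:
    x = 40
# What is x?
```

Trace:
`count = 22` → count = 22
`if count > 16: ...` → count > 16 is True → x = 16
So x = 16

Answer: 16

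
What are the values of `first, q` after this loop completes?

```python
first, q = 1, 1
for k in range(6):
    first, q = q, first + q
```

Fibonacci: after 6 iterations
`first, q` takes the values: (1, 1) → (1, 2) → (2, 3) → (3, 5) → (5, 8) → (8, 13) → (13, 21)

Answer: 13, 21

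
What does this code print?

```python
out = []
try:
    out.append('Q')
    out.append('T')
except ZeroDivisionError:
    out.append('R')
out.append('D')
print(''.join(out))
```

Execution trace: 'Q' (try body) → 'T' (try body, no exception) → 'D' (after the try/except). Output: QTD

Answer: QTD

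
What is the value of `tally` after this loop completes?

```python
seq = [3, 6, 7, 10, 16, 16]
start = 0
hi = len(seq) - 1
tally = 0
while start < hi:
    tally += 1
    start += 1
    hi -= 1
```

Iterations until pointers meet (list length 6)
`tally` takes the values: 0 → 1 → 2 → 3

Answer: 3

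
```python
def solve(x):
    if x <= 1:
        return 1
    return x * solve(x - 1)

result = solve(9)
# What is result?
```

solve(9) = 9 * 8 * 7 * 6 * 5 * 4 * 3 * 2 * 1 = 362880

Answer: 362880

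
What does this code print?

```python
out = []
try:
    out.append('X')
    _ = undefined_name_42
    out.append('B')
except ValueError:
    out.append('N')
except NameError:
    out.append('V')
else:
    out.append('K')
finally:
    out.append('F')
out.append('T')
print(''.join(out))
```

Execution trace: 'X' (try body) → 'V' (except NameError) → 'F' (finally) → 'T' (after the try/except). Output: XVFT

Answer: XVFT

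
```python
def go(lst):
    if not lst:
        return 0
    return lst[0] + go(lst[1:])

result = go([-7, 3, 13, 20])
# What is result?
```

(-7) + 3 + 13 + 20 + 0 = 29

Answer: 29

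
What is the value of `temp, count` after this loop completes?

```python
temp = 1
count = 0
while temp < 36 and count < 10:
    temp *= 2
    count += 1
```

Double until >= 36 or 10 iterations
`temp, count` takes the values: (1, 0) → (2, 0) → (2, 1) → (4, 1) → (4, 2) → (8, 2) → (8, 3) → (16, 3) → (16, 4) → (32, 4) → (32, 5) → (64, 5) → (64, 6)

Answer: 64, 6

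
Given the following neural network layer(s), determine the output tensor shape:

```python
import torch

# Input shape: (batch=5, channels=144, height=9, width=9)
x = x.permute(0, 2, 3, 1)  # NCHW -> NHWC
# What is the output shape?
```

Input: (5, 144, 9, 9) -> Output: (5, 9, 9, 144)

Answer: (5, 9, 9, 144)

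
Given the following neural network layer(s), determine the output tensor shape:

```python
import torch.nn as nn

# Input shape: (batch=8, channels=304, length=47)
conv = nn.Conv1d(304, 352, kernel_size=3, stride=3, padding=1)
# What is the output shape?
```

Input: (8, 304, 47) -> Output: (8, 352, 16)

Answer: (8, 352, 16)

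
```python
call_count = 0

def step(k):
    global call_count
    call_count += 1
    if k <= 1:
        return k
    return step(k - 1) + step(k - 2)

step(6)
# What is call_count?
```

Calls(k) = 1 + Calls(k-1) + Calls(k-2); Calls(0)=Calls(1)=1. For k=6 this gives 25.

Answer: 25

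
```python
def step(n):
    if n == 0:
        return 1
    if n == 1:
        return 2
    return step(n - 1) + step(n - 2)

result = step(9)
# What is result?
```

Build up from base cases: step(0)=1, step(1)=2, step(2)=3, step(3)=5, step(4)=8, step(5)=13, step(6)=21, ..., step(9)=89

Answer: 89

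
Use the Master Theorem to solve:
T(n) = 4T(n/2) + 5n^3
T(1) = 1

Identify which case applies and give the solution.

a=4, b=2, f(n)=5n^3. log_2(4) = 2. Since c=3 > 2 and the regularity condition holds (4(n/2)^3 = (4/2^3)n^3 with 4/2^3 < 1), Case 3 applies: T(n) = Θ(f(n)) = O(n^3).

Answer: O(n^3) - Case 3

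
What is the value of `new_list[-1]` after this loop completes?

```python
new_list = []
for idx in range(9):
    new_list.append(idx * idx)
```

Last element of squares 0 to 8
`new_list` takes the values: [] → [0] → [0, 1] → [0, 1, 4] → [0, 1, 4, 9] → [0, 1, 4, 9, 16] → [0, 1, 4, 9, 16, 25] → [0, 1, 4, 9, 16, 25, 36] → [0, 1, 4, 9, 16, 25, 36, 49] → [0, 1, 4, 9, 16, 25, 36, 49, 64]
So `new_list[-1]` = 64

Answer: 64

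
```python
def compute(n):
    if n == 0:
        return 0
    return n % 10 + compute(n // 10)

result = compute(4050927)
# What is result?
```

Sum of digits of 4050927: 7 + 2 + 9 + 0 + 5 + 0 + 4 = 27

Answer: 27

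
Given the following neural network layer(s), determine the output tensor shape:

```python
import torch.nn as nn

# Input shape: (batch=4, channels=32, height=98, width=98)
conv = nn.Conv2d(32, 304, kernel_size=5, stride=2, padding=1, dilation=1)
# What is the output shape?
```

Input: (4, 32, 98, 98) -> Output: (4, 304, 48, 48)

Answer: (4, 304, 48, 48)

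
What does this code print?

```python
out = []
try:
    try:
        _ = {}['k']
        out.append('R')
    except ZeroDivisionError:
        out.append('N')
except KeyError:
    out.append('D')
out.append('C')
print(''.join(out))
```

Execution trace: 'D' (outer except KeyError) → 'C' (after the try/except). Output: DC

Answer: DC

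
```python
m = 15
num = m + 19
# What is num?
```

Trace:
`m = 15` → m = 15
`num = m + 19` → num = 34
So num = 34

Answer: 34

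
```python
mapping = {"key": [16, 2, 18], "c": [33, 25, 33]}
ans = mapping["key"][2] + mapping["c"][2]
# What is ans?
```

Trace:
`mapping = {"key": [16, 2, 18], "c": [33, 25, 33]}` → mapping = {'key': [16, 2, 18], 'c': [33, 25, 33]}
`ans = mapping["key"][2] + mapping["c"][2]` → ans = 51
So ans = 51

Answer: 51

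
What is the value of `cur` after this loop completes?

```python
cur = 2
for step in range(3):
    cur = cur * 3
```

Multiply by 3, 3 times: 2 * 3^3 = 54
`cur` takes the values: 2 → 6 → 18 → 54

Answer: 54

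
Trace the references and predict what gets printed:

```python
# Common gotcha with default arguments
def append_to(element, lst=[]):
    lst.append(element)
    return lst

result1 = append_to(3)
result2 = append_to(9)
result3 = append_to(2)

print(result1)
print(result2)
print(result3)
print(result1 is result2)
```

Key concept: mutable default argument gotcha.
Step by step:
`result1 = append_to(3)` → result1 = [3]
`result2 = append_to(9)` → result1 = [3, 9] (same object as result2); result2 = [3, 9] (same object as result1)
`result3 = append_to(2)` → result1 = [3, 9, 2] (same object as result2, result3); result2 = [3, 9, 2] (same object as result1, result3); result3 = [3, 9, 2] (same object as result1, result2)
`print(result1)` → prints [3, 9, 2]
`print(result2)` → prints [3, 9, 2]
`print(result3)` → prints [3, 9, 2]
`print(result1 is result2)` → prints True

Answer:
[3, 9, 2]
[3, 9, 2]
[3, 9, 2]
True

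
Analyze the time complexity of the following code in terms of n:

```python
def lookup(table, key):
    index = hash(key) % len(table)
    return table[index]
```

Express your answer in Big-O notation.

This is Hash table lookup (average case). Time complexity: O(1).

Answer: O(1)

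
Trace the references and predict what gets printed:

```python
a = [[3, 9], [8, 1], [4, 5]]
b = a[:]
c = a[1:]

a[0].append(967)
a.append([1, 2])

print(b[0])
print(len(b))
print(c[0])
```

Key concept: slice with nested mutation.
Step by step:
`a = [[3, 9], [8, 1], [4, 5]]` → a = [[3, 9], [8, 1], [4, 5]]
`b = a[:]` → b = [[3, 9], [8, 1], [4, 5]]
`c = a[1:]` → c = [[8, 1], [4, 5]]
`a[0].append(967)` → a = [[3, 9, 967], [8, 1], [4, 5]]; b = [[3, 9, 967], [8, 1], [4, 5]]
`a.append([1, 2])` → a = [[3, 9, 967], [8, 1], [4, 5], [1, 2]]
`print(b[0])` → prints [3, 9, 967]
`print(len(b))` → prints 3
`print(c[0])` → prints [8, 1]

Answer:
[3, 9, 967]
3
[8, 1]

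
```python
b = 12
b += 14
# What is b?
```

Trace:
`b = 12` → b = 12
`b += 14` → b = 26
So b = 26

Answer: 26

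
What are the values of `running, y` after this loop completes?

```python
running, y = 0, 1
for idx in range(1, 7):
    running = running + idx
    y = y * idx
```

Sum and factorial of 1 to 6
`running, y` takes the values: (0, 1) → (1, 1) → (3, 1) → (3, 2) → (6, 2) → (6, 6) → (10, 6) → (10, 24) → (15, 24) → (15, 120) → (21, 120) → (21, 720)

Answer: 21, 720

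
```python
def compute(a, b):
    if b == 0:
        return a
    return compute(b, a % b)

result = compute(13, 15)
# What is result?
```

compute(13, 15) -> compute(15, 13) -> compute(13, 2) -> compute(2, 1) -> compute(1, 0) -> 1

Answer: 1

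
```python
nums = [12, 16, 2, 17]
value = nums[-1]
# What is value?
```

Trace:
`nums = [12, 16, 2, 17]` → nums = [12, 16, 2, 17]
`value = nums[-1]` → value = 17
So value = 17

Answer: 17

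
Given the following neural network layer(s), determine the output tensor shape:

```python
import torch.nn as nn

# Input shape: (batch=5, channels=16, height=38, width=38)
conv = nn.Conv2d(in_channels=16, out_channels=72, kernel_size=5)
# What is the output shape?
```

Input: (5, 16, 38, 38) -> Output: (5, 72, 34, 34)

Answer: (5, 72, 34, 34)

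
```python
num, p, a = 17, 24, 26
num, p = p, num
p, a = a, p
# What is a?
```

Trace:
`num, p, a = 17, 24, 26` → num = 17; p = 24; a = 26
`num, p = p, num` → num = 24; p = 17
`p, a = a, p` → p = 26; a = 17
So a = 17

Answer: 17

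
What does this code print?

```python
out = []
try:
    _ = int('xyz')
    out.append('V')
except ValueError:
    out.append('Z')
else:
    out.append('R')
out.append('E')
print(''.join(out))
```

Execution trace: 'Z' (except ValueError) → 'E' (after the try/except). Output: ZE

Answer: ZE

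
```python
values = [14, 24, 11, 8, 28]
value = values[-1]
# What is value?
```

Trace:
`values = [14, 24, 11, 8, 28]` → values = [14, 24, 11, 8, 28]
`value = values[-1]` → value = 28
So value = 28

Answer: 28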